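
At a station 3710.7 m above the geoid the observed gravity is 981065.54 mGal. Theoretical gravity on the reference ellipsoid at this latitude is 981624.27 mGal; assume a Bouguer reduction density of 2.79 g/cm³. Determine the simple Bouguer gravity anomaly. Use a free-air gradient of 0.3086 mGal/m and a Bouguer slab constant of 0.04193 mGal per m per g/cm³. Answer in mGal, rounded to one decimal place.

Free-air correction = 0.3086 × 3710.7 = 1145.12 mGal
Free-air anomaly = 981065.54 − 981624.27 + (1145.12) = 586.39 mGal
Bouguer slab correction = 0.04193 × 2.79 × 3710.7 = 434.10 mGal
Simple Bouguer anomaly = 586.39 − (434.10) = 152.29 mGal

152.3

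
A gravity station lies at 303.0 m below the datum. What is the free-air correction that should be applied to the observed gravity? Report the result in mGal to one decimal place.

-93.5

Free-air correction = 0.3086 × -303.0 = -93.5 mGal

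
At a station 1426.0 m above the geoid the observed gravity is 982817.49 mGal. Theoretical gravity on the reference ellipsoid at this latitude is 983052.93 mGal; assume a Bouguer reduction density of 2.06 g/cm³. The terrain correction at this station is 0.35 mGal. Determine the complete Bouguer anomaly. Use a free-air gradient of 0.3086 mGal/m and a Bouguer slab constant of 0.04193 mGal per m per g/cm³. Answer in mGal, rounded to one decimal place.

81.8

Free-air correction = 0.3086 × 1426.0 = 440.06 mGal
Free-air anomaly = 982817.49 − 983052.93 + (440.06) = 204.62 mGal
Bouguer slab correction = 0.04193 × 2.06 × 1426.0 = 123.17 mGal
Simple Bouguer anomaly = 204.62 − (123.17) = 81.45 mGal
Complete Bouguer anomaly = 81.45 + 0.35 = 81.80 mGal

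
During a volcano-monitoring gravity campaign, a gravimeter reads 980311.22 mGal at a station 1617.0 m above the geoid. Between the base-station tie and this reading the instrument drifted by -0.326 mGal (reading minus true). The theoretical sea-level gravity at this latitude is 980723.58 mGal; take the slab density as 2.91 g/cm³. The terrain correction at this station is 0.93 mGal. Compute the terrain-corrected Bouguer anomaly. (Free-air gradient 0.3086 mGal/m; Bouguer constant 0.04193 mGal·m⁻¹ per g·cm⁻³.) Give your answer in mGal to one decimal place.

Drift-corrected reading = 980311.22 − (-0.326) = 980311.546 mGal
Free-air correction = 0.3086 × 1617.0 = 499.01 mGal
Free-air anomaly = 980311.546 − 980723.58 + (499.01) = 86.976 mGal
Bouguer slab correction = 0.04193 × 2.91 × 1617.0 = 197.30 mGal
Simple Bouguer anomaly = 86.976 − (197.30) = -110.324 mGal
Complete Bouguer anomaly = -110.324 + 0.93 = -109.394 mGal

-109.4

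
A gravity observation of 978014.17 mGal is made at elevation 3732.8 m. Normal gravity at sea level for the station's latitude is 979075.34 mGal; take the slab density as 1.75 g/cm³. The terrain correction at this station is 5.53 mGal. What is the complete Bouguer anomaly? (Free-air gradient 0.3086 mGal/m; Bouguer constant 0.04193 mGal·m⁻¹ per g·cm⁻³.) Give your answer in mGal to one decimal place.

Free-air correction = 0.3086 × 3732.8 = 1151.94 mGal
Free-air anomaly = 978014.17 − 979075.34 + (1151.94) = 90.77 mGal
Bouguer slab correction = 0.04193 × 1.75 × 3732.8 = 273.90 mGal
Simple Bouguer anomaly = 90.77 − (273.90) = -183.13 mGal
Complete Bouguer anomaly = -183.13 + 5.53 = -177.60 mGal

-177.6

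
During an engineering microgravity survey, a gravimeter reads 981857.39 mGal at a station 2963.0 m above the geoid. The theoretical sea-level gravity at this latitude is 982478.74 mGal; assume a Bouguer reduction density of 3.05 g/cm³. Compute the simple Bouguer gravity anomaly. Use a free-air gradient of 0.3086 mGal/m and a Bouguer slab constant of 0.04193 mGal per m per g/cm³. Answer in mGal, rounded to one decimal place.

-85.9

Free-air correction = 0.3086 × 2963.0 = 914.38 mGal
Free-air anomaly = 981857.39 − 982478.74 + (914.38) = 293.03 mGal
Bouguer slab correction = 0.04193 × 3.05 × 2963.0 = 378.93 mGal
Simple Bouguer anomaly = 293.03 − (378.93) = -85.90 mGal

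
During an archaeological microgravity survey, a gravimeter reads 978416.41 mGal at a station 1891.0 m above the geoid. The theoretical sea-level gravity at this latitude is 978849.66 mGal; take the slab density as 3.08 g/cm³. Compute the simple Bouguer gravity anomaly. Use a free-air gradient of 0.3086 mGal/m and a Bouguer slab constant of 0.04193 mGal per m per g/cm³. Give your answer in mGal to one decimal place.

-93.9

Free-air correction = 0.3086 × 1891.0 = 583.56 mGal
Free-air anomaly = 978416.41 − 978849.66 + (583.56) = 150.31 mGal
Bouguer slab correction = 0.04193 × 3.08 × 1891.0 = 244.21 mGal
Simple Bouguer anomaly = 150.31 − (244.21) = -93.90 mGal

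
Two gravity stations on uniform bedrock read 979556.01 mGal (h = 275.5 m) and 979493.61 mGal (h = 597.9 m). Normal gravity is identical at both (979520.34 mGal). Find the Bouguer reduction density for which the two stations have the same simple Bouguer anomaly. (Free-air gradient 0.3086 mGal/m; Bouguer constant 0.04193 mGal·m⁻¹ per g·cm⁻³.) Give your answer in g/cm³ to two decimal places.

Δg_obs = 979493.61 − 979556.01 = -62.40 mGal over Δh = 597.9 − 275.5 = 322.4 m
Equal Bouguer anomalies ⇒ Δg_obs + (0.3086 − 0.04193ρ)·Δh = 0
0.3086 − 0.04193ρ = −Δg_obs/Δh = 0.19355
ρ = (0.3086 − 0.19355) / 0.04193 = 2.74 g/cm³

2.74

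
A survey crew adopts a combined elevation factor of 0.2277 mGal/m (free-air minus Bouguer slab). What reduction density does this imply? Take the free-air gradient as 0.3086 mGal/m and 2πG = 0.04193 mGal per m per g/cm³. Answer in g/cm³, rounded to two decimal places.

1.93

0.2277 = 0.3086 − 0.04193 × ρ
ρ = (0.3086 − 0.2277) / 0.04193 = 1.93 g/cm³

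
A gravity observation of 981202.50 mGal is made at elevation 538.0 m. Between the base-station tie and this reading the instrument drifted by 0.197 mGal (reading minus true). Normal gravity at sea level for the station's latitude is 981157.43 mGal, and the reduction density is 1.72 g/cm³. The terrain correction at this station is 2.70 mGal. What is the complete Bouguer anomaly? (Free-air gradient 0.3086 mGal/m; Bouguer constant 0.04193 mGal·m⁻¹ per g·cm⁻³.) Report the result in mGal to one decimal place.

Drift-corrected reading = 981202.50 − (0.197) = 981202.303 mGal
Free-air correction = 0.3086 × 538.0 = 166.03 mGal
Free-air anomaly = 981202.303 − 981157.43 + (166.03) = 210.903 mGal
Bouguer slab correction = 0.04193 × 1.72 × 538.0 = 38.80 mGal
Simple Bouguer anomaly = 210.903 − (38.80) = 172.103 mGal
Complete Bouguer anomaly = 172.103 + 2.70 = 174.803 mGal

174.8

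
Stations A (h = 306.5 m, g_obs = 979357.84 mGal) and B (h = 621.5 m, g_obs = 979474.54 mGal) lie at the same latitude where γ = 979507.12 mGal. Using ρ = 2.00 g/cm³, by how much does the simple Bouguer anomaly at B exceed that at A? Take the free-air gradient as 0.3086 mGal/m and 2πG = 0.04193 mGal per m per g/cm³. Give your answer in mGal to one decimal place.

Δg_SB(A) = 979357.84 − 979507.12 + 0.3086×306.5 − 0.04193×2.00×306.5 = -80.40 mGal
Δg_SB(B) = 979474.54 − 979507.12 + 0.3086×621.5 − 0.04193×2.00×621.5 = 107.10 mGal
Difference = 107.10 − (-80.40) = 187.50 mGal

187.5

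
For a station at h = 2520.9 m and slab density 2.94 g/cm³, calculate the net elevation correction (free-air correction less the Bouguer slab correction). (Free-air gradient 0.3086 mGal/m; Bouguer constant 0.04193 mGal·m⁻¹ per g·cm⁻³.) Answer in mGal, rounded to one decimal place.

467.2

Combined gradient = 0.3086 − 0.04193 × 2.94 = 0.1853258 mGal/m
Combined elevation correction = 0.1853258 × 2520.9 = 467.2 mGal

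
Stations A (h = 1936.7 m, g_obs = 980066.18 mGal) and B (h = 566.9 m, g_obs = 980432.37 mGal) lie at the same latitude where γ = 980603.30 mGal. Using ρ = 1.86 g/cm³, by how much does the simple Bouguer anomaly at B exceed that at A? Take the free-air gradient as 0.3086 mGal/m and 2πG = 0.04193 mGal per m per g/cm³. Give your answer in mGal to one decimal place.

Δg_SB(A) = 980066.18 − 980603.30 + 0.3086×1936.7 − 0.04193×1.86×1936.7 = -90.50 mGal
Δg_SB(B) = 980432.37 − 980603.30 + 0.3086×566.9 − 0.04193×1.86×566.9 = -40.20 mGal
Difference = -40.20 − (-90.50) = 50.30 mGal

50.3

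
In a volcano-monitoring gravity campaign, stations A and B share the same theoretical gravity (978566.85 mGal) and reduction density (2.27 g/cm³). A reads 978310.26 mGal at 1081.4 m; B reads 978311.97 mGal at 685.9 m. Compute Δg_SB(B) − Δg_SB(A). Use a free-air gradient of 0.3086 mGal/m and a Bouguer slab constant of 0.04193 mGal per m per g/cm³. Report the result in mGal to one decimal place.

Δg_SB(A) = 978310.26 − 978566.85 + 0.3086×1081.4 − 0.04193×2.27×1081.4 = -25.80 mGal
Δg_SB(B) = 978311.97 − 978566.85 + 0.3086×685.9 − 0.04193×2.27×685.9 = -108.50 mGal
Difference = -108.50 − (-25.80) = -82.70 mGal

-82.7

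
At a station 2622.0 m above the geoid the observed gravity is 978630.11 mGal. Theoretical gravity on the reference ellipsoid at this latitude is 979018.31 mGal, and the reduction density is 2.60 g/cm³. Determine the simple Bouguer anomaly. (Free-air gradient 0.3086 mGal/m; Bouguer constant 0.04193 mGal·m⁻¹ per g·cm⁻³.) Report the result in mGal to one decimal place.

Free-air correction = 0.3086 × 2622.0 = 809.15 mGal
Free-air anomaly = 978630.11 − 979018.31 + (809.15) = 420.95 mGal
Bouguer slab correction = 0.04193 × 2.60 × 2622.0 = 285.85 mGal
Simple Bouguer anomaly = 420.95 − (285.85) = 135.10 mGal

135.1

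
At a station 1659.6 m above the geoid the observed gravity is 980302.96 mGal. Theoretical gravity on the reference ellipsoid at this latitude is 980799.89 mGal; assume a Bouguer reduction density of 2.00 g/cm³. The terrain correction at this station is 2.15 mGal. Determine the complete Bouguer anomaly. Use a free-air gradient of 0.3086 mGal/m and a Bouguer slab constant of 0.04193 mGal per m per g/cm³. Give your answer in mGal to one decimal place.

Free-air correction = 0.3086 × 1659.6 = 512.15 mGal
Free-air anomaly = 980302.96 − 980799.89 + (512.15) = 15.22 mGal
Bouguer slab correction = 0.04193 × 2.00 × 1659.6 = 139.17 mGal
Simple Bouguer anomaly = 15.22 − (139.17) = -123.95 mGal
Complete Bouguer anomaly = -123.95 + 2.15 = -121.80 mGal

-121.8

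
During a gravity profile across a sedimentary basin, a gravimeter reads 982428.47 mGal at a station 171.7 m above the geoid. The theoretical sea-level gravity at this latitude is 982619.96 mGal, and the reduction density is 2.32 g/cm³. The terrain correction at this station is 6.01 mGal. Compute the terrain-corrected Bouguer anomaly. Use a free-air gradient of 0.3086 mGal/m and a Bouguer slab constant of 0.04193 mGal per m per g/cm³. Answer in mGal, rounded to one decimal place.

-149.2

Free-air correction = 0.3086 × 171.7 = 52.99 mGal
Free-air anomaly = 982428.47 − 982619.96 + (52.99) = -138.50 mGal
Bouguer slab correction = 0.04193 × 2.32 × 171.7 = 16.70 mGal
Simple Bouguer anomaly = -138.50 − (16.70) = -155.20 mGal
Complete Bouguer anomaly = -155.20 + 6.01 = -149.19 mGal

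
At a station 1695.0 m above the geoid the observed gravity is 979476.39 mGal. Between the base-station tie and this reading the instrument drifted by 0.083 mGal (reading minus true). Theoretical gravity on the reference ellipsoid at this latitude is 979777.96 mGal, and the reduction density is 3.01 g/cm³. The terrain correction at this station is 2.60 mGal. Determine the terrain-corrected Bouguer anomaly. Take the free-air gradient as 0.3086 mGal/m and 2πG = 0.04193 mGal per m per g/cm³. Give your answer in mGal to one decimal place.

Drift-corrected reading = 979476.39 − (0.083) = 979476.307 mGal
Free-air correction = 0.3086 × 1695.0 = 523.08 mGal
Free-air anomaly = 979476.307 − 979777.96 + (523.08) = 221.427 mGal
Bouguer slab correction = 0.04193 × 3.01 × 1695.0 = 213.92 mGal
Simple Bouguer anomaly = 221.427 − (213.92) = 7.507 mGal
Complete Bouguer anomaly = 7.507 + 2.60 = 10.107 mGal

10.1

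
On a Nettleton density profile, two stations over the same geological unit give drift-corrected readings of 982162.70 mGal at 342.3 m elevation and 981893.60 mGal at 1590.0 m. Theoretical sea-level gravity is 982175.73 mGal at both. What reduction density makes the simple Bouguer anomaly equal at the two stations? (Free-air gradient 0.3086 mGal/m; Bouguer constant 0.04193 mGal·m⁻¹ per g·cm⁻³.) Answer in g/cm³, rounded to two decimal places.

2.22

Δg_obs = 981893.60 − 982162.70 = -269.10 mGal over Δh = 1590.0 − 342.3 = 1247.7 m
Equal Bouguer anomalies ⇒ Δg_obs + (0.3086 − 0.04193ρ)·Δh = 0
0.3086 − 0.04193ρ = −Δg_obs/Δh = 0.21568
ρ = (0.3086 − 0.21568) / 0.04193 = 2.22 g/cm³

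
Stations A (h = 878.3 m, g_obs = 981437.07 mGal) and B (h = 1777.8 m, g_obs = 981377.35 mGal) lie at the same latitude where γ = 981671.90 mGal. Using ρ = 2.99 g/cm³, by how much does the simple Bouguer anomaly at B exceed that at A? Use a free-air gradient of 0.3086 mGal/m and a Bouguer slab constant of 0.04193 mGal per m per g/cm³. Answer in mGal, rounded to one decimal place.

Δg_SB(A) = 981437.07 − 981671.90 + 0.3086×878.3 − 0.04193×2.99×878.3 = -73.90 mGal
Δg_SB(B) = 981377.35 − 981671.90 + 0.3086×1777.8 − 0.04193×2.99×1777.8 = 31.20 mGal
Difference = 31.20 − (-73.90) = 105.10 mGal

105.1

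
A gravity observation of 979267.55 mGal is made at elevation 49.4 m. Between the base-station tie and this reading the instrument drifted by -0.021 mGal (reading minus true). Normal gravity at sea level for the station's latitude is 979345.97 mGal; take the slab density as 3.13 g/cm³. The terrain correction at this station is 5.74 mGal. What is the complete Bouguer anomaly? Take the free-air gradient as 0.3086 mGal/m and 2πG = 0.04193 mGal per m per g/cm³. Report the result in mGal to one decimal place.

Drift-corrected reading = 979267.55 − (-0.021) = 979267.571 mGal
Free-air correction = 0.3086 × 49.4 = 15.24 mGal
Free-air anomaly = 979267.571 − 979345.97 + (15.24) = -63.159 mGal
Bouguer slab correction = 0.04193 × 3.13 × 49.4 = 6.48 mGal
Simple Bouguer anomaly = -63.159 − (6.48) = -69.639 mGal
Complete Bouguer anomaly = -69.639 + 5.74 = -63.899 mGal

-63.9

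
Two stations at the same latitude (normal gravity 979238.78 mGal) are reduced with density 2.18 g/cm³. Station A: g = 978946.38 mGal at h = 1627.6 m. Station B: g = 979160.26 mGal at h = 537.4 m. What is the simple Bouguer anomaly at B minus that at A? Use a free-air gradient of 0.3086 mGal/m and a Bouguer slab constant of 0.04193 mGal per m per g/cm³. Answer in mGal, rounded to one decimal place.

Δg_SB(A) = 978946.38 − 979238.78 + 0.3086×1627.6 − 0.04193×2.18×1627.6 = 61.10 mGal
Δg_SB(B) = 979160.26 − 979238.78 + 0.3086×537.4 − 0.04193×2.18×537.4 = 38.20 mGal
Difference = 38.20 − (61.10) = -22.90 mGal

-22.9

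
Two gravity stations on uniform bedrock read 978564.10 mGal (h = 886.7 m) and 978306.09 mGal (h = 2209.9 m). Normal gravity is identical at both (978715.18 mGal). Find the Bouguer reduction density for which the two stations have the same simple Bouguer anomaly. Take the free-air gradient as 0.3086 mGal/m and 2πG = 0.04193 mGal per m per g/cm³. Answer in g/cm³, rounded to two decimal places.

2.71

Δg_obs = 978306.09 − 978564.10 = -258.01 mGal over Δh = 2209.9 − 886.7 = 1323.2 m
Equal Bouguer anomalies ⇒ Δg_obs + (0.3086 − 0.04193ρ)·Δh = 0
0.3086 − 0.04193ρ = −Δg_obs/Δh = 0.19499
ρ = (0.3086 − 0.19499) / 0.04193 = 2.71 g/cm³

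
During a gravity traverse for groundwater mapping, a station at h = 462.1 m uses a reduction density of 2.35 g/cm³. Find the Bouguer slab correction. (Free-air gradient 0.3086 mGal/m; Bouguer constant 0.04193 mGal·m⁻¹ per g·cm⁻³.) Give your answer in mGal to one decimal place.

Bouguer slab correction = 0.04193 × 2.35 × 462.1 = 45.5 mGal

45.5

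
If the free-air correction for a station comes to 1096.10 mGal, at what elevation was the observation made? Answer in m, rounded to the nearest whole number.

h = 1096.10 / 0.3086 = 3551.85 m

3552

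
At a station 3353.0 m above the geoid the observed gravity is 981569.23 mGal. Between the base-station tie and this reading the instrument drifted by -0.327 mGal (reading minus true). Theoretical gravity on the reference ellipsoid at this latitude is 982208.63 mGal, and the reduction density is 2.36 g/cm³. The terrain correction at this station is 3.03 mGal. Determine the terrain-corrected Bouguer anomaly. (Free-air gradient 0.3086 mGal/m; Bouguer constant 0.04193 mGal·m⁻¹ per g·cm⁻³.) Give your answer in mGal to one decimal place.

Drift-corrected reading = 981569.23 − (-0.327) = 981569.557 mGal
Free-air correction = 0.3086 × 3353.0 = 1034.74 mGal
Free-air anomaly = 981569.557 − 982208.63 + (1034.74) = 395.667 mGal
Bouguer slab correction = 0.04193 × 2.36 × 3353.0 = 331.80 mGal
Simple Bouguer anomaly = 395.667 − (331.80) = 63.867 mGal
Complete Bouguer anomaly = 63.867 + 3.03 = 66.897 mGal

66.9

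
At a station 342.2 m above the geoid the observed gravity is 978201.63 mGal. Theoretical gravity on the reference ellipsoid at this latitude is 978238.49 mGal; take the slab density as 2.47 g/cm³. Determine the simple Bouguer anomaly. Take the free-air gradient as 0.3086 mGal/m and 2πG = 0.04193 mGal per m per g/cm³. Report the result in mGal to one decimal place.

33.3

Free-air correction = 0.3086 × 342.2 = 105.60 mGal
Free-air anomaly = 978201.63 − 978238.49 + (105.60) = 68.74 mGal
Bouguer slab correction = 0.04193 × 2.47 × 342.2 = 35.44 mGal
Simple Bouguer anomaly = 68.74 − (35.44) = 33.30 mGal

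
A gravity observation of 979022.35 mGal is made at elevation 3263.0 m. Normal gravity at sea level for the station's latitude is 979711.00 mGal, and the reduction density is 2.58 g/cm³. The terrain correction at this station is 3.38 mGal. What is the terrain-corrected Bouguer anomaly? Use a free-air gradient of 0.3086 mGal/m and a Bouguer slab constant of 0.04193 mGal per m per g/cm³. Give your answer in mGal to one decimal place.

Free-air correction = 0.3086 × 3263.0 = 1006.96 mGal
Free-air anomaly = 979022.35 − 979711.00 + (1006.96) = 318.31 mGal
Bouguer slab correction = 0.04193 × 2.58 × 3263.0 = 352.99 mGal
Simple Bouguer anomaly = 318.31 − (352.99) = -34.68 mGal
Complete Bouguer anomaly = -34.68 + 3.38 = -31.30 mGal

-31.3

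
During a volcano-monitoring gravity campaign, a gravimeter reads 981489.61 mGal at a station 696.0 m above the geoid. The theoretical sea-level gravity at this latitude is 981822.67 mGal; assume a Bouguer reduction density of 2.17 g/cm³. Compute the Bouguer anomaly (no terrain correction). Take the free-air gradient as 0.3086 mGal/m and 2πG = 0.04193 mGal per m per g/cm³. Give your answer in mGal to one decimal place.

Free-air correction = 0.3086 × 696.0 = 214.79 mGal
Free-air anomaly = 981489.61 − 981822.67 + (214.79) = -118.27 mGal
Bouguer slab correction = 0.04193 × 2.17 × 696.0 = 63.33 mGal
Simple Bouguer anomaly = -118.27 − (63.33) = -181.60 mGal

-181.6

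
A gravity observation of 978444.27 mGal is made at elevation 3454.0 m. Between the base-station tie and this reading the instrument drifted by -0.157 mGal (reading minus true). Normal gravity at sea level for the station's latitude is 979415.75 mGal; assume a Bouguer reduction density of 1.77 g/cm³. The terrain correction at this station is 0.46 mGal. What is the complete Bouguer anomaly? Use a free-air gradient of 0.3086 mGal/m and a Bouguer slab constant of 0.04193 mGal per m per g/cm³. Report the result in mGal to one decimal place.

Drift-corrected reading = 978444.27 − (-0.157) = 978444.427 mGal
Free-air correction = 0.3086 × 3454.0 = 1065.90 mGal
Free-air anomaly = 978444.427 − 979415.75 + (1065.90) = 94.577 mGal
Bouguer slab correction = 0.04193 × 1.77 × 3454.0 = 256.34 mGal
Simple Bouguer anomaly = 94.577 − (256.34) = -161.763 mGal
Complete Bouguer anomaly = -161.763 + 0.46 = -161.303 mGal

-161.3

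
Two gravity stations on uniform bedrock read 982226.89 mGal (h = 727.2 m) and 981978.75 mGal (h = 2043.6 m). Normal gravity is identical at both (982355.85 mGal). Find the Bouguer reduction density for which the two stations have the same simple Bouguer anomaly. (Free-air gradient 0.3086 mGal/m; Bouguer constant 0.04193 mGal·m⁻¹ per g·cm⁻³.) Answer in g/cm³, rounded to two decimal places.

Δg_obs = 981978.75 − 982226.89 = -248.14 mGal over Δh = 2043.6 − 727.2 = 1316.4 m
Equal Bouguer anomalies ⇒ Δg_obs + (0.3086 − 0.04193ρ)·Δh = 0
0.3086 − 0.04193ρ = −Δg_obs/Δh = 0.18850
ρ = (0.3086 − 0.18850) / 0.04193 = 2.86 g/cm³

2.86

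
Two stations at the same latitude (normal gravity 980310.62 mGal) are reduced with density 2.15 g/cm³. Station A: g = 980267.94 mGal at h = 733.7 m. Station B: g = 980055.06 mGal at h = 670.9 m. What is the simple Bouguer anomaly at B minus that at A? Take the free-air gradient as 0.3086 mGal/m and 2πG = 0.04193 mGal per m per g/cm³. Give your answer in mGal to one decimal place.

-226.6

Δg_SB(A) = 980267.94 − 980310.62 + 0.3086×733.7 − 0.04193×2.15×733.7 = 117.60 mGal
Δg_SB(B) = 980055.06 − 980310.62 + 0.3086×670.9 − 0.04193×2.15×670.9 = -109.00 mGal
Difference = -109.00 − (117.60) = -226.60 mGal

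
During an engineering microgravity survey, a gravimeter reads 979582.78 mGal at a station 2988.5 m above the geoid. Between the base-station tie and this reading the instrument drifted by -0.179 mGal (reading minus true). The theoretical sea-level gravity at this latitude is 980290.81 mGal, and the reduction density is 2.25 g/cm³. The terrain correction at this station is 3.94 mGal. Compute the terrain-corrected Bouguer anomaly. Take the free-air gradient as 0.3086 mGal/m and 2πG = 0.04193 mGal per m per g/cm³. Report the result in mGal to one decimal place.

Drift-corrected reading = 979582.78 − (-0.179) = 979582.959 mGal
Free-air correction = 0.3086 × 2988.5 = 922.25 mGal
Free-air anomaly = 979582.959 − 980290.81 + (922.25) = 214.399 mGal
Bouguer slab correction = 0.04193 × 2.25 × 2988.5 = 281.94 mGal
Simple Bouguer anomaly = 214.399 − (281.94) = -67.541 mGal
Complete Bouguer anomaly = -67.541 + 3.94 = -63.601 mGal

-63.6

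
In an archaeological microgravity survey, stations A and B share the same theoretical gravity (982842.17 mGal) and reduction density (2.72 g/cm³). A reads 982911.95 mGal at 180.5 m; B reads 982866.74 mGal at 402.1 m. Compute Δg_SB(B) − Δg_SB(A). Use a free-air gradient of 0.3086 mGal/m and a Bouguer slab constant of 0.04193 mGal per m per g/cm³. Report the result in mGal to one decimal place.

Δg_SB(A) = 982911.95 − 982842.17 + 0.3086×180.5 − 0.04193×2.72×180.5 = 104.90 mGal
Δg_SB(B) = 982866.74 − 982842.17 + 0.3086×402.1 − 0.04193×2.72×402.1 = 102.80 mGal
Difference = 102.80 − (104.90) = -2.10 mGal

-2.1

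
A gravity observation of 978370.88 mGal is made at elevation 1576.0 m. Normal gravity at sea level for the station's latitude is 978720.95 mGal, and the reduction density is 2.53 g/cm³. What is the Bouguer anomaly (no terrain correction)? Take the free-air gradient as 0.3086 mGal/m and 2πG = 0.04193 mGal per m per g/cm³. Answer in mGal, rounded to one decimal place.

-30.9

Free-air correction = 0.3086 × 1576.0 = 486.35 mGal
Free-air anomaly = 978370.88 − 978720.95 + (486.35) = 136.28 mGal
Bouguer slab correction = 0.04193 × 2.53 × 1576.0 = 167.19 mGal
Simple Bouguer anomaly = 136.28 − (167.19) = -30.91 mGal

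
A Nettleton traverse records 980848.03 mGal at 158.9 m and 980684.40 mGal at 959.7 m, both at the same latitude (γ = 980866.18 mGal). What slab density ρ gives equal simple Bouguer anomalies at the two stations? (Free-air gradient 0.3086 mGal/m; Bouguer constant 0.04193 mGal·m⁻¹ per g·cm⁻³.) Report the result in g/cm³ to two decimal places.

2.49

Δg_obs = 980684.40 − 980848.03 = -163.63 mGal over Δh = 959.7 − 158.9 = 800.8 m
Equal Bouguer anomalies ⇒ Δg_obs + (0.3086 − 0.04193ρ)·Δh = 0
0.3086 − 0.04193ρ = −Δg_obs/Δh = 0.20433
ρ = (0.3086 − 0.20433) / 0.04193 = 2.49 g/cm³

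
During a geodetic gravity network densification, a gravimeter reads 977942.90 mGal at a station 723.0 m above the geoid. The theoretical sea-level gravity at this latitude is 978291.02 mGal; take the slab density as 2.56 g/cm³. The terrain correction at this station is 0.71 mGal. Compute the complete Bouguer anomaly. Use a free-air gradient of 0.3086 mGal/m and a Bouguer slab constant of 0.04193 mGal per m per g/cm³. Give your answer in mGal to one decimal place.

Free-air correction = 0.3086 × 723.0 = 223.12 mGal
Free-air anomaly = 977942.90 − 978291.02 + (223.12) = -125.00 mGal
Bouguer slab correction = 0.04193 × 2.56 × 723.0 = 77.61 mGal
Simple Bouguer anomaly = -125.00 − (77.61) = -202.61 mGal
Complete Bouguer anomaly = -202.61 + 0.71 = -201.90 mGal

-201.9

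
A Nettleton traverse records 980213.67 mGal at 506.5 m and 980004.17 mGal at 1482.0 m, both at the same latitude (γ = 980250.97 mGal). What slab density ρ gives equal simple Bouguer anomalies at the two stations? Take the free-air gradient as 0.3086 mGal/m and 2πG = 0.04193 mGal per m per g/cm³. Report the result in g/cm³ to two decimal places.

Δg_obs = 980004.17 − 980213.67 = -209.50 mGal over Δh = 1482.0 − 506.5 = 975.5 m
Equal Bouguer anomalies ⇒ Δg_obs + (0.3086 − 0.04193ρ)·Δh = 0
0.3086 − 0.04193ρ = −Δg_obs/Δh = 0.21476
ρ = (0.3086 − 0.21476) / 0.04193 = 2.24 g/cm³

2.24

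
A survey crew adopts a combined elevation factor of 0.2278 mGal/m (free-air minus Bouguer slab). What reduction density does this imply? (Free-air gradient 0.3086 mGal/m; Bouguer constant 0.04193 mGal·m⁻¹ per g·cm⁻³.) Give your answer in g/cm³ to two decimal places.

1.93

0.2278 = 0.3086 − 0.04193 × ρ
ρ = (0.3086 − 0.2278) / 0.04193 = 1.93 g/cm³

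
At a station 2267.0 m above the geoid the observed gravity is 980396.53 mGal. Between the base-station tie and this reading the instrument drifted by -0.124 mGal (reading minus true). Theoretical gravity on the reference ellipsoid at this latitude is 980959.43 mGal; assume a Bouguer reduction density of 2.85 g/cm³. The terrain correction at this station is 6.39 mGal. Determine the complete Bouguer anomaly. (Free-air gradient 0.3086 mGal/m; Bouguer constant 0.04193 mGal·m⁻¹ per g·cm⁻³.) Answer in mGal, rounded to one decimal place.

-127.7

Drift-corrected reading = 980396.53 − (-0.124) = 980396.654 mGal
Free-air correction = 0.3086 × 2267.0 = 699.60 mGal
Free-air anomaly = 980396.654 − 980959.43 + (699.60) = 136.824 mGal
Bouguer slab correction = 0.04193 × 2.85 × 2267.0 = 270.91 mGal
Simple Bouguer anomaly = 136.824 − (270.91) = -134.086 mGal
Complete Bouguer anomaly = -134.086 + 6.39 = -127.696 mGal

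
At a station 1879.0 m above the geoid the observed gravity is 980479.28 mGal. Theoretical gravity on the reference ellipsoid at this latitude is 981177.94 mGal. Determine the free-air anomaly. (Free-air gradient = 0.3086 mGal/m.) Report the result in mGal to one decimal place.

-118.8

Free-air correction = 0.3086 × 1879.0 = 579.86 mGal
Free-air anomaly = 980479.28 − 981177.94 + (579.86) = -118.80 mGal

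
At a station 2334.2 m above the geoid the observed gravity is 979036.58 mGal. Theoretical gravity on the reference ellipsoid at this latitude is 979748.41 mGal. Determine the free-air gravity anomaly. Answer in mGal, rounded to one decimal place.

Free-air correction = 0.3086 × 2334.2 = 720.33 mGal
Free-air anomaly = 979036.58 − 979748.41 + (720.33) = 8.50 mGal

8.5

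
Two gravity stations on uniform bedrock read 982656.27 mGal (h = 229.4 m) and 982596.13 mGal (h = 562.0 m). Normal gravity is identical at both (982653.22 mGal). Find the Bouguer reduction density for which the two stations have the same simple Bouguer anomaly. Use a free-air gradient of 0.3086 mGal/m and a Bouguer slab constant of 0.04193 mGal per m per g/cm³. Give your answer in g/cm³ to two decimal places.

Δg_obs = 982596.13 − 982656.27 = -60.14 mGal over Δh = 562.0 − 229.4 = 332.6 m
Equal Bouguer anomalies ⇒ Δg_obs + (0.3086 − 0.04193ρ)·Δh = 0
0.3086 − 0.04193ρ = −Δg_obs/Δh = 0.18082
ρ = (0.3086 − 0.18082) / 0.04193 = 3.05 g/cm³

3.05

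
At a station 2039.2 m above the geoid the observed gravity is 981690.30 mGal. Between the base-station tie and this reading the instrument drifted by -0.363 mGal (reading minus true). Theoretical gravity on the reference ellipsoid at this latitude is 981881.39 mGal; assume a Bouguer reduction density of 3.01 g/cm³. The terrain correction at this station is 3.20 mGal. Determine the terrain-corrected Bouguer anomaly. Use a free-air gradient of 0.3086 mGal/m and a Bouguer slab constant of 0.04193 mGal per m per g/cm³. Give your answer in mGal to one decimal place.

Drift-corrected reading = 981690.30 − (-0.363) = 981690.663 mGal
Free-air correction = 0.3086 × 2039.2 = 629.30 mGal
Free-air anomaly = 981690.663 − 981881.39 + (629.30) = 438.573 mGal
Bouguer slab correction = 0.04193 × 3.01 × 2039.2 = 257.37 mGal
Simple Bouguer anomaly = 438.573 − (257.37) = 181.203 mGal
Complete Bouguer anomaly = 181.203 + 3.20 = 184.403 mGal

184.4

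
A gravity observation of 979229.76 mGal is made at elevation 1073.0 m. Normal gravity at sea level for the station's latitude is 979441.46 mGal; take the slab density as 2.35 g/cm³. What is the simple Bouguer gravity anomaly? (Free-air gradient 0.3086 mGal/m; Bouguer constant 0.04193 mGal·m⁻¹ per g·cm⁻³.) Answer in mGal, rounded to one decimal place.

13.7

Free-air correction = 0.3086 × 1073.0 = 331.13 mGal
Free-air anomaly = 979229.76 − 979441.46 + (331.13) = 119.43 mGal
Bouguer slab correction = 0.04193 × 2.35 × 1073.0 = 105.73 mGal
Simple Bouguer anomaly = 119.43 − (105.73) = 13.70 mGal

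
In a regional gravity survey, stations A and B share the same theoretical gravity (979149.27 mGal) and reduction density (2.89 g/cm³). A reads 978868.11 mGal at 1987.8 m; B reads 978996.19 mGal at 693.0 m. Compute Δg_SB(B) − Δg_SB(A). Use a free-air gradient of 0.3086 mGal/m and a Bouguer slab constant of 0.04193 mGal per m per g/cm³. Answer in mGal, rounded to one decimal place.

Δg_SB(A) = 978868.11 − 979149.27 + 0.3086×1987.8 − 0.04193×2.89×1987.8 = 91.40 mGal
Δg_SB(B) = 978996.19 − 979149.27 + 0.3086×693.0 − 0.04193×2.89×693.0 = -23.20 mGal
Difference = -23.20 − (91.40) = -114.60 mGal

-114.6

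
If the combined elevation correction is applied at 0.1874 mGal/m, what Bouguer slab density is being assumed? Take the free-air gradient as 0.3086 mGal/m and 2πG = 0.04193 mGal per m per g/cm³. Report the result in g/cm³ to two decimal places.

2.89

0.1874 = 0.3086 − 0.04193 × ρ
ρ = (0.3086 − 0.1874) / 0.04193 = 2.89 g/cm³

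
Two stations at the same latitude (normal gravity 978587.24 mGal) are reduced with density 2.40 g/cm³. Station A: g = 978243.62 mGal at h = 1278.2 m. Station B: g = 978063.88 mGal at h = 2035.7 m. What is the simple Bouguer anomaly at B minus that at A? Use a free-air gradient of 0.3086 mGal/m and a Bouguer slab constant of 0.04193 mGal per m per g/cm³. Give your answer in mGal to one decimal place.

Δg_SB(A) = 978243.62 − 978587.24 + 0.3086×1278.2 − 0.04193×2.40×1278.2 = -77.80 mGal
Δg_SB(B) = 978063.88 − 978587.24 + 0.3086×2035.7 − 0.04193×2.40×2035.7 = -100.00 mGal
Difference = -100.00 − (-77.80) = -22.20 mGal

-22.2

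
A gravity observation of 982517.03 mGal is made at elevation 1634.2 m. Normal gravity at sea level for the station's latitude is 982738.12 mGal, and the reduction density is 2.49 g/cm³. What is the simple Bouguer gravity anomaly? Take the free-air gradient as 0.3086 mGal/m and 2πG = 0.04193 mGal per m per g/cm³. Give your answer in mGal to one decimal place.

Free-air correction = 0.3086 × 1634.2 = 504.31 mGal
Free-air anomaly = 982517.03 − 982738.12 + (504.31) = 283.22 mGal
Bouguer slab correction = 0.04193 × 2.49 × 1634.2 = 170.62 mGal
Simple Bouguer anomaly = 283.22 − (170.62) = 112.60 mGal

112.6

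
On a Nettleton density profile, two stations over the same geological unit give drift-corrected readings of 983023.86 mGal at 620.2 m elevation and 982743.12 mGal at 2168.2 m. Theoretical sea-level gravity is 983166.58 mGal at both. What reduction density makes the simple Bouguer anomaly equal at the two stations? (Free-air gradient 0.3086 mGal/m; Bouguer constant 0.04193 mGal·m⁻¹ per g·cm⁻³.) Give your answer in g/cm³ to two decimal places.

Δg_obs = 982743.12 − 983023.86 = -280.74 mGal over Δh = 2168.2 − 620.2 = 1548.0 m
Equal Bouguer anomalies ⇒ Δg_obs + (0.3086 − 0.04193ρ)·Δh = 0
0.3086 − 0.04193ρ = −Δg_obs/Δh = 0.18136
ρ = (0.3086 − 0.18136) / 0.04193 = 3.03 g/cm³

3.03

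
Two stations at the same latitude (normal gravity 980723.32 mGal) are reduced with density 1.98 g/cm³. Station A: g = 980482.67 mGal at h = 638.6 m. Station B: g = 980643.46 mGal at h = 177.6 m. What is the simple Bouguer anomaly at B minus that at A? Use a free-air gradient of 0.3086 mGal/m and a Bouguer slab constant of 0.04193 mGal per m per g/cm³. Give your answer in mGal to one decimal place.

Δg_SB(A) = 980482.67 − 980723.32 + 0.3086×638.6 − 0.04193×1.98×638.6 = -96.60 mGal
Δg_SB(B) = 980643.46 − 980723.32 + 0.3086×177.6 − 0.04193×1.98×177.6 = -39.80 mGal
Difference = -39.80 − (-96.60) = 56.80 mGal

56.8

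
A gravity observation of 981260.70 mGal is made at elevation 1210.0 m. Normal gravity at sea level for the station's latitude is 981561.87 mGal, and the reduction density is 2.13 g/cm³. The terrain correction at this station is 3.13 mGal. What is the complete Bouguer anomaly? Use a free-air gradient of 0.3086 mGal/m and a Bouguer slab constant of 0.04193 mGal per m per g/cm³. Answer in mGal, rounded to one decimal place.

Free-air correction = 0.3086 × 1210.0 = 373.41 mGal
Free-air anomaly = 981260.70 − 981561.87 + (373.41) = 72.24 mGal
Bouguer slab correction = 0.04193 × 2.13 × 1210.0 = 108.07 mGal
Simple Bouguer anomaly = 72.24 − (108.07) = -35.83 mGal
Complete Bouguer anomaly = -35.83 + 3.13 = -32.70 mGal

-32.7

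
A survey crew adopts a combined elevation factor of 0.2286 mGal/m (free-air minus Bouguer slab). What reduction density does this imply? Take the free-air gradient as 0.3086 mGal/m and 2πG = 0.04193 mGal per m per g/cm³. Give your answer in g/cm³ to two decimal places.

1.91

0.2286 = 0.3086 − 0.04193 × ρ
ρ = (0.3086 − 0.2286) / 0.04193 = 1.91 g/cm³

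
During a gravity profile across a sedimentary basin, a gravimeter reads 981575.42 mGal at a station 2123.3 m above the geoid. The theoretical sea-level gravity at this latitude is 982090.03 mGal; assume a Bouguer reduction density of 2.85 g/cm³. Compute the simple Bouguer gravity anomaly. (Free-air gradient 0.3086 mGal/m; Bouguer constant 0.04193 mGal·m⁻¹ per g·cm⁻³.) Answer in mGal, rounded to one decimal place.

-113.1

Free-air correction = 0.3086 × 2123.3 = 655.25 mGal
Free-air anomaly = 981575.42 − 982090.03 + (655.25) = 140.64 mGal
Bouguer slab correction = 0.04193 × 2.85 × 2123.3 = 253.74 mGal
Simple Bouguer anomaly = 140.64 − (253.74) = -113.10 mGal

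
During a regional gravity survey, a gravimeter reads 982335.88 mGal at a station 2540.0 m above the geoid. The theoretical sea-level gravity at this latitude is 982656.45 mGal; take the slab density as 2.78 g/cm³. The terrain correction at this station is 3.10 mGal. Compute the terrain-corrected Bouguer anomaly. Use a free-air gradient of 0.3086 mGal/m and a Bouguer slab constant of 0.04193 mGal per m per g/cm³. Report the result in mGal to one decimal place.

Free-air correction = 0.3086 × 2540.0 = 783.84 mGal
Free-air anomaly = 982335.88 − 982656.45 + (783.84) = 463.27 mGal
Bouguer slab correction = 0.04193 × 2.78 × 2540.0 = 296.08 mGal
Simple Bouguer anomaly = 463.27 − (296.08) = 167.19 mGal
Complete Bouguer anomaly = 167.19 + 3.10 = 170.29 mGal

170.3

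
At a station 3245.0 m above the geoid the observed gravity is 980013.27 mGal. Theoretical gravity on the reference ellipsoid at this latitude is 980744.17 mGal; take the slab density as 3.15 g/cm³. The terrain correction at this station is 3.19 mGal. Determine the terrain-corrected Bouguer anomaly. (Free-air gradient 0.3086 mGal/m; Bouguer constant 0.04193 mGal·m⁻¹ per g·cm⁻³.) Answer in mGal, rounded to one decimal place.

-154.9

Free-air correction = 0.3086 × 3245.0 = 1001.41 mGal
Free-air anomaly = 980013.27 − 980744.17 + (1001.41) = 270.51 mGal
Bouguer slab correction = 0.04193 × 3.15 × 3245.0 = 428.60 mGal
Simple Bouguer anomaly = 270.51 − (428.60) = -158.09 mGal
Complete Bouguer anomaly = -158.09 + 3.19 = -154.90 mGal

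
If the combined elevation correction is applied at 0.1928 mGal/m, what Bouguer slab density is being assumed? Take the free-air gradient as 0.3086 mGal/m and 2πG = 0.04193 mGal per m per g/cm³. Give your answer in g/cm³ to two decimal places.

2.76

0.1928 = 0.3086 − 0.04193 × ρ
ρ = (0.3086 − 0.1928) / 0.04193 = 2.76 g/cm³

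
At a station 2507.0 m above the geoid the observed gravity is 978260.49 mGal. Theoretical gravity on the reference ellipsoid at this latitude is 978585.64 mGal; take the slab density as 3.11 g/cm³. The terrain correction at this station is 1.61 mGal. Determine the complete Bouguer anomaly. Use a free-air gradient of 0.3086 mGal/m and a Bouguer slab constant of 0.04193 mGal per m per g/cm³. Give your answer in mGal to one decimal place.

Free-air correction = 0.3086 × 2507.0 = 773.66 mGal
Free-air anomaly = 978260.49 − 978585.64 + (773.66) = 448.51 mGal
Bouguer slab correction = 0.04193 × 3.11 × 2507.0 = 326.92 mGal
Simple Bouguer anomaly = 448.51 − (326.92) = 121.59 mGal
Complete Bouguer anomaly = 121.59 + 1.61 = 123.20 mGal

123.2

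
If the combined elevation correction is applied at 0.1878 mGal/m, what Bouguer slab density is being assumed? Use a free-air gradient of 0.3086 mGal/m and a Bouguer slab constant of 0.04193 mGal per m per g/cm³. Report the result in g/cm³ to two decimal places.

2.88

0.1878 = 0.3086 − 0.04193 × ρ
ρ = (0.3086 − 0.1878) / 0.04193 = 2.88 g/cm³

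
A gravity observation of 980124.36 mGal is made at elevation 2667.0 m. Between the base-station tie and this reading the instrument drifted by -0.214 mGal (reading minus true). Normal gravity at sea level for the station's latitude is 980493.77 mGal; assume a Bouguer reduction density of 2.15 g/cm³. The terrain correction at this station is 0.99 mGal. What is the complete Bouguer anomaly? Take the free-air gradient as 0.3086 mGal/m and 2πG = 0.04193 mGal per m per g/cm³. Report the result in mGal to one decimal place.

Drift-corrected reading = 980124.36 − (-0.214) = 980124.574 mGal
Free-air correction = 0.3086 × 2667.0 = 823.04 mGal
Free-air anomaly = 980124.574 − 980493.77 + (823.04) = 453.844 mGal
Bouguer slab correction = 0.04193 × 2.15 × 2667.0 = 240.43 mGal
Simple Bouguer anomaly = 453.844 − (240.43) = 213.414 mGal
Complete Bouguer anomaly = 213.414 + 0.99 = 214.404 mGal

214.4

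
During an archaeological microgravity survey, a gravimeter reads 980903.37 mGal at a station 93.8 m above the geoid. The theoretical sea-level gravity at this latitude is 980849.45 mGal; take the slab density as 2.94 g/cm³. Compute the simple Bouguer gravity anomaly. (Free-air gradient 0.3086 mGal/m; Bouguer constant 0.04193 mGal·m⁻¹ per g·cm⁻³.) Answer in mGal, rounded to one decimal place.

71.3

Free-air correction = 0.3086 × 93.8 = 28.95 mGal
Free-air anomaly = 980903.37 − 980849.45 + (28.95) = 82.87 mGal
Bouguer slab correction = 0.04193 × 2.94 × 93.8 = 11.56 mGal
Simple Bouguer anomaly = 82.87 − (11.56) = 71.31 mGal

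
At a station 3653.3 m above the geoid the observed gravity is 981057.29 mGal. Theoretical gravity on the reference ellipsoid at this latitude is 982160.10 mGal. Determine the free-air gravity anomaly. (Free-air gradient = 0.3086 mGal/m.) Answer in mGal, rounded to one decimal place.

24.6

Free-air correction = 0.3086 × 3653.3 = 1127.41 mGal
Free-air anomaly = 981057.29 − 982160.10 + (1127.41) = 24.60 mGal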